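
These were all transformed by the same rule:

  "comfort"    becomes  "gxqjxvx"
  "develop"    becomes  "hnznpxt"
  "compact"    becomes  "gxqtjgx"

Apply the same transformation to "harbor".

ljvfxv

The shift depends on letter class: consonant c→g is +4, but vowel o→x is +9. Two shifts are in play — +9 for a/e/i/o/u, +4 for every other letter.
On harbor: h(cons)+4=l, a(vowel)+9=j, r(cons)+4=v, b(cons)+4=f, o(vowel)+9=x, r(cons)+4=v.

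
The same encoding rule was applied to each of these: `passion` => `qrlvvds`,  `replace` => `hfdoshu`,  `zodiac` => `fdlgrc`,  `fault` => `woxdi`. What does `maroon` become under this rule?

The output letters match the input read backwards, each shifted +3: passion reversed is noissap. The word is reversed, then every letter is shifted forward by 3.
On maroon: reverse → nooram; then shift: n+3=q, o+3=r, o+3=r, r+3=u, a+3=d, m+3=p.

qrrudp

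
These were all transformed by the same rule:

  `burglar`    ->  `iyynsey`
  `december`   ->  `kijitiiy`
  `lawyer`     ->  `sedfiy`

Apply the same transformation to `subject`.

The shift depends on letter class: consonant b→i is +7, but vowel u→y is +4. The rule splits by letter class: vowels +4, consonants +7.
On subject: s(cons)+7=z, u(vowel)+4=y, b(cons)+7=i, j(cons)+7=q, e(vowel)+4=i, c(cons)+7=j, t(cons)+7=a.

zyiqija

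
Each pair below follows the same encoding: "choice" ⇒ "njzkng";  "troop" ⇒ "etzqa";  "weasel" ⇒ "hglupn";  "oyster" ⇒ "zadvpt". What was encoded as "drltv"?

spark

It's a Vigenère-style cipher with numeric key [11,2]: position i shifts by key[i mod 2].
Decoding drltv: d−11=s, r−2=p, l−11=a, t−2=r, v−11=k.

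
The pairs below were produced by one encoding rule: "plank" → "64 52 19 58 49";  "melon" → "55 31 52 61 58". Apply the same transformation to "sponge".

p(#16)→64 and l(#12)→52: differences scale by 3, so n = 3·pos + 16. With a=1..z=26, the number is 3·pos + 16.
Applying it to sponge: s=19→73, p=16→64, o=15→61, n=14→58, g=7→37, e=5→31.

73 64 61 58 37 31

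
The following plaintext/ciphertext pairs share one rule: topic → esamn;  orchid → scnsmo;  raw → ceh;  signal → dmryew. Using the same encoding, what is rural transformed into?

The shift depends on letter class: consonant t→e is +11, but vowel o→s is +4. Two shifts are in play — +4 for a/e/i/o/u, +11 for every other letter.
Applying it to rural: r(cons)+11=c, u(vowel)+4=y, r(cons)+11=c, a(vowel)+4=e, l(cons)+11=w.

cycew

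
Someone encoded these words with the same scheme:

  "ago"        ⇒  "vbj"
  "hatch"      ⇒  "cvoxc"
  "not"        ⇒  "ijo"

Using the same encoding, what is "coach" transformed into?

Every letter moves 21 places later in the alphabet, wrapping around z→a.
On coach: c+21=x, o+21=j, a+21=v, c+21=x, h+21=c.

xjvxc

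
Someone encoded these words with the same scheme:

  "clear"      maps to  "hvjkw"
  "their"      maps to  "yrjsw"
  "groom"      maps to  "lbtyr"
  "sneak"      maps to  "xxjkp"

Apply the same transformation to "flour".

Shifts by position in clear: pos 0: c→h (+5), pos 1: l→v (+10), pos 2: e→j (+5), pos 3: a→k (+10) — repeating every 2. A repeating key of period 2 is used — shifts +5, +10 over and over.
On flour: f+5=k, l+10=v, o+5=t, u+10=e, r+5=w.

kvtew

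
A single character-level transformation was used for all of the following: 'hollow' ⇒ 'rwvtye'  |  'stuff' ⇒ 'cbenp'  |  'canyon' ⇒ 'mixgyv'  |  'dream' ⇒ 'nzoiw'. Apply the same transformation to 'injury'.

The shifts repeat in a cycle of length 2: positions 0,1,… shift by +10, +8, then the pattern repeats.
For injury: i+10=s, n+8=v, j+10=t, u+8=c, r+10=b, y+8=g.

svtcbg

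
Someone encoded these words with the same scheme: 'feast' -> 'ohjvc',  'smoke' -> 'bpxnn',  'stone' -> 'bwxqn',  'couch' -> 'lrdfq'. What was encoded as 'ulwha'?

A repeating key of period 2 is used — shifts +9, +3 over and over.
Decoding ulwha: u−9=l, l−3=i, w−9=n, h−3=e, a−9=r.

liner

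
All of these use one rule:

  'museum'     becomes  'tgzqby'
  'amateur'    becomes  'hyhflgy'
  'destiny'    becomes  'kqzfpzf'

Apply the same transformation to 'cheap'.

Shifts by position in museum: pos 0: m→t (+7), pos 1: u→g (+12), pos 2: s→z (+7), pos 3: e→q (+12) — repeating every 2. A repeating key of period 2 is used — shifts +7, +12 over and over.
Applying it to cheap: c+7=j, h+12=t, e+7=l, a+12=m, p+7=w.

jtlmw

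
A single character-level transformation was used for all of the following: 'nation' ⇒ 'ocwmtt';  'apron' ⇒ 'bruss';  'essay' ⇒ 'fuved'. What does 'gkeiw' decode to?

The shift increases by 1 at each position, starting from +1: 1, 2, 3, ….
Undoing it on gkeiw: g−1=f, k−2=i, e−3=b, i−4=e, w−5=r.

fiber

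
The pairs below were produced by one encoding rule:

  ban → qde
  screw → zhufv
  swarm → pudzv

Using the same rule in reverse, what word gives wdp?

The output letters match the input read backwards, each shifted +3: ban reversed is nab. Two steps: reverse the string, then apply a Caesar shift of +3.
Undoing it on wdp: shift back: w−3=t, d−3=a, p−3=m → tam; then reverse → mat.

mat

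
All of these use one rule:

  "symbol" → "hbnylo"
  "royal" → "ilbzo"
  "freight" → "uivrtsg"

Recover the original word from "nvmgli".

Each pair mirrors across the alphabet (s↔h, y↔b, m↔n): positions sum to 25. This is the alphabet-reversal cipher (Atbash): a becomes z, b becomes y, etc.
Decoding nvmgli: n↔m, v↔e, m↔n, g↔t, l↔o, i↔r.

mentor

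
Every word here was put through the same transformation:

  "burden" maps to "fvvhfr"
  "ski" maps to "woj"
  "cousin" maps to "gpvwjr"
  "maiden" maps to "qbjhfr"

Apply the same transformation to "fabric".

jbfvjg

The shift depends on letter class: consonant b→f is +4, but vowel u→v is +1. The rule splits by letter class: vowels +1, consonants +4.
On fabric: f(cons)+4=j, a(vowel)+1=b, b(cons)+4=f, r(cons)+4=v, i(vowel)+1=j, c(cons)+4=g.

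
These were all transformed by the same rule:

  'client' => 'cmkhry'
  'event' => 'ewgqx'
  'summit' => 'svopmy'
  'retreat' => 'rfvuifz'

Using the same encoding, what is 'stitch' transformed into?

In client: c→c is +0, l→m is +1, i→k is +2, e→h is +3 — the shift increases by 1 each position. The shift increases by 1 at each position, starting from +0: 0, 1, 2, ….
For stitch: s+0=s, t+1=u, i+2=k, t+3=w, c+4=g, h+5=m.

sukwgm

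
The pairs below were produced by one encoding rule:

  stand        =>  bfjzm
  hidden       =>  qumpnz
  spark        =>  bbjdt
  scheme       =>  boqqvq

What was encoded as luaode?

circus

The shifts repeat in a cycle of length 2: positions 0,1,… shift by +9, +12, then the pattern repeats.
Decoding luaode: l−9=c, u−12=i, a−9=r, o−12=c, d−9=u, e−12=s.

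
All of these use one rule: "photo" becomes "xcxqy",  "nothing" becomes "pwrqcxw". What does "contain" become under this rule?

wrjcwxl

Read the word backwards and shift each letter +9.
On contain: reverse → niatnoc; then shift: n+9=w, i+9=r, a+9=j, t+9=c, n+9=w, o+9=x, c+9=l.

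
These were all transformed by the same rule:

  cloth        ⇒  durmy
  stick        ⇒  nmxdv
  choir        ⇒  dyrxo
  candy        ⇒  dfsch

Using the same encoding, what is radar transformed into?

ofcfo

c(2)→d(3) and l(11)→u(20) fit y≡25x+5 (mod 26); the inverse of 25 mod 26 is 25. Treating letters as 0–25, the rule is x ↦ 25x + 5 (mod 26).
Applying it to radar: r(17)→25·17+5≡14=o; a(0)→25·0+5≡5=f; d(3)→25·3+5≡2=c; a(0)→25·0+5≡5=f; r(17)→25·17+5≡14=o (all mod 26).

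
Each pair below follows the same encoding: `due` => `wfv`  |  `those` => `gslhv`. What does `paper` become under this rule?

Each letter is replaced by its mirror in the alphabet: a↔z, b↔y, c↔x, and so on (the Atbash cipher).
Applying it to paper: p↔k, a↔z, p↔k, e↔v, r↔i.

kzkvi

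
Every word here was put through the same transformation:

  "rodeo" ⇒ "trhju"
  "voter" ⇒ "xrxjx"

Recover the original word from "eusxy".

cross

In rodeo: r→t is +2, o→r is +3, d→h is +4, e→j is +5 — the shift increases by 1 each position. Letter i (0-indexed) is shifted by i+2, so successive shifts are 2, 3, 4, ….
Undoing it on eusxy: e−2=c, u−3=r, s−4=o, x−5=s, y−6=s.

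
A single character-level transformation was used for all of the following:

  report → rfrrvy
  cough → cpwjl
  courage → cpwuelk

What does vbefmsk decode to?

The shift increases by 1 at each position, starting from +0: 0, 1, 2, ….
Decoding vbefmsk: v−0=v, b−1=a, e−2=c, f−3=c, m−4=i, s−5=n, k−6=e.

vaccine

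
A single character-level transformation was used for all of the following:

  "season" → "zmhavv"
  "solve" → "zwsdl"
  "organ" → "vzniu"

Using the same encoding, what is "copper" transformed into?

The shifts repeat in a cycle of length 2: positions 0,1,… shift by +7, +8, then the pattern repeats.
For copper: c+7=j, o+8=w, p+7=w, p+8=x, e+7=l, r+8=z.

jwwxlz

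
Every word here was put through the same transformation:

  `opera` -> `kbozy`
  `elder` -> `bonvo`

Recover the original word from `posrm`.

chief

The output letters match the input read backwards, each shifted +10: opera reversed is arepo. Two steps: reverse the string, then apply a Caesar shift of +10.
Undoing it on posrm: shift back: p−10=f, o−10=e, s−10=i, r−10=h, m−10=c → feihc; then reverse → chief.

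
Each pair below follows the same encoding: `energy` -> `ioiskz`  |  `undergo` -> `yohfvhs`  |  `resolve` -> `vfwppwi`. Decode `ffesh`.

Shifts by position in energy: pos 0: e→i (+4), pos 1: n→o (+1), pos 2: e→i (+4), pos 3: r→s (+1) — repeating every 2. The shifts repeat in a cycle of length 2: positions 0,1,… shift by +4, +1, then the pattern repeats.
Undoing it on ffesh: f−4=b, f−1=e, e−4=a, s−1=r, h−4=d.

beard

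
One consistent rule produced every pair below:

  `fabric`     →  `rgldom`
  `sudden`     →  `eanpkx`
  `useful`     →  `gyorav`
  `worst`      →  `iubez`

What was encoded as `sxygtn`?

ground

Shifts by position in fabric: pos 0: f→r (+12), pos 1: a→g (+6), pos 2: b→l (+10), pos 3: r→d (+12), pos 4: i→o (+6), pos 5: c→m (+10) — repeating every 3. It's a Vigenère-style cipher with numeric key [12,6,10]: position i shifts by key[i mod 3].
Reversing it on sxygtn: s−12=g, x−6=r, y−10=o, g−12=u, t−6=n, n−10=d.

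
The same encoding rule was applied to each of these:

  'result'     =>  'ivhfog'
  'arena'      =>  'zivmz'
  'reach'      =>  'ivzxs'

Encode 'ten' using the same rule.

gvm

This is the alphabet-reversal cipher (Atbash): a becomes z, b becomes y, etc.
On ten: t↔g, e↔v, n↔m.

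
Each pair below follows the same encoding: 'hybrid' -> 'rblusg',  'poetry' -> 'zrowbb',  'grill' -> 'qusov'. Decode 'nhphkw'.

A repeating key of period 2 is used — shifts +10, +3 over and over.
Reversing it on nhphkw: n−10=d, h−3=e, p−10=f, h−3=e, k−10=a, w−3=t.

defeat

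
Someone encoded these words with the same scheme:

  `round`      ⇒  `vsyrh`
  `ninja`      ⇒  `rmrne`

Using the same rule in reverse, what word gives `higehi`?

Compare letters: r→v is +4, o→s is +4, u→y is +4 — a constant shift. This is a Caesar cipher with shift 4.
Decoding higehi: h−4=d, i−4=e, g−4=c, e−4=a, h−4=d, i−4=e.

decade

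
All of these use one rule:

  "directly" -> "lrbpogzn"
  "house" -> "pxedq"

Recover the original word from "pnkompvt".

In directly: d→l is +8, i→r is +9, r→b is +10, e→p is +11 — the shift increases by 1 each position. Letter i (0-indexed) is shifted by i+8, so successive shifts are 8, 9, 10, ….
Reversing it on pnkompvt: p−8=h, n−9=e, k−10=a, o−11=d, m−12=a, p−13=c, v−14=h, t−15=e.

headache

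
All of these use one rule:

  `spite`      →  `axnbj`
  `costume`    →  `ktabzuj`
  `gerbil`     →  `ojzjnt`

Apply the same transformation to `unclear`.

The shift depends on letter class: consonant s→a is +8, but vowel i→n is +5. Two shifts are in play — +5 for a/e/i/o/u, +8 for every other letter.
On unclear: u(vowel)+5=z, n(cons)+8=v, c(cons)+8=k, l(cons)+8=t, e(vowel)+5=j, a(vowel)+5=f, r(cons)+8=z.

zvktjfz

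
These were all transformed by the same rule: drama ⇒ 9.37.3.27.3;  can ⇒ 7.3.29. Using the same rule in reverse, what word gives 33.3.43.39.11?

pause

d(#4)→9 and r(#18)→37: differences scale by 2, so n = 2·pos + 1. The formula is n = 2×(alphabet index, a=1) + 1.
Reversing it on 33.3.43.39.11: 33→(33−1)÷2=16=p, 3→(3−1)÷2=1=a, 43→(43−1)÷2=21=u, 39→(39−1)÷2=19=s, 11→(11−1)÷2=5=e.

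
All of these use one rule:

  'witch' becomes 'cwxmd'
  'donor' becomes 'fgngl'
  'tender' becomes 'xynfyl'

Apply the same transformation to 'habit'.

w(22)→c(2) and i(8)→w(22) fit y≡19x+0 (mod 26); the inverse of 19 mod 26 is 11. This is an affine cipher: with a=0,…,z=25, each position x becomes (19x+0) mod 26.
On habit: h(7)→19·7+0≡3=d; a(0)→19·0+0≡0=a; b(1)→19·1+0≡19=t; i(8)→19·8+0≡22=w; t(19)→19·19+0≡23=x (all mod 26).

datwx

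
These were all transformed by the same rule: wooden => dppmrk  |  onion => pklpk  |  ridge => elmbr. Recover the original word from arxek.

Treating letters as 0–25, the rule is x ↦ 5x + 23 (mod 26).
Decoding arxek: a(0)→21·(0−23)≡11=l; r(17)→21·(17−23)≡4=e; x(23)→21·(23−23)≡0=a; e(4)→21·(4−23)≡17=r; k(10)→21·(10−23)≡13=n (all mod 26).

learn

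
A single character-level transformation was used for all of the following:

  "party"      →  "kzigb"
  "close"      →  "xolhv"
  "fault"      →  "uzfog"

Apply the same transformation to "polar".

This is the alphabet-reversal cipher (Atbash): a becomes z, b becomes y, etc.
For polar: p↔k, o↔l, l↔o, a↔z, r↔i.

klozi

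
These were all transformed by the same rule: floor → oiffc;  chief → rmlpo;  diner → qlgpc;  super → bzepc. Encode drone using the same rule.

qcfgp

Each letter's alphabet position (a=0..z=25) is mapped through 25·x+19 mod 26 — an affine cipher.
On drone: d(3)→25·3+19≡16=q; r(17)→25·17+19≡2=c; o(14)→25·14+19≡5=f; n(13)→25·13+19≡6=g; e(4)→25·4+19≡15=p (all mod 26).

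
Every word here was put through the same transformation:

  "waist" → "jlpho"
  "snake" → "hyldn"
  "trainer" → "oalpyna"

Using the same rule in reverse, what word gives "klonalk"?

w(22)→j(9) and a(0)→l(11) fit y≡7x+11 (mod 26); the inverse of 7 mod 26 is 15. Each letter's alphabet position (a=0..z=25) is mapped through 7·x+11 mod 26 — an affine cipher.
Reversing it on klonalk: k(10)→15·(10−11)≡11=l; l(11)→15·(11−11)≡0=a; o(14)→15·(14−11)≡19=t; n(13)→15·(13−11)≡4=e; a(0)→15·(0−11)≡17=r; l(11)→15·(11−11)≡0=a; k(10)→15·(10−11)≡11=l (all mod 26).

lateral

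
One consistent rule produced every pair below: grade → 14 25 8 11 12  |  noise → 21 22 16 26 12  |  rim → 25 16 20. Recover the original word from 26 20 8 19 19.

Letters become their 1-based position plus 7 (so a→8, b→9, …).
Decoding 26 20 8 19 19: 26→(26−7)÷1=19=s, 20→(20−7)÷1=13=m, 8→(8−7)÷1=1=a, 19→(19−7)÷1=12=l, 19→(19−7)÷1=12=l.

small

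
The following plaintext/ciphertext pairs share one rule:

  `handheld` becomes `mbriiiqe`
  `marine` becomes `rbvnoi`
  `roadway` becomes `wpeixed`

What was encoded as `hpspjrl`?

Shifts by position in handheld: pos 0: h→m (+5), pos 1: a→b (+1), pos 2: n→r (+4), pos 3: d→i (+5), pos 4: h→i (+1), pos 5: e→i (+4) — repeating every 3. It's a Vigenère-style cipher with numeric key [5,1,4]: position i shifts by key[i mod 3].
Reversing it on hpspjrl: h−5=c, p−1=o, s−4=o, p−5=k, j−1=i, r−4=n, l−5=g.

cooking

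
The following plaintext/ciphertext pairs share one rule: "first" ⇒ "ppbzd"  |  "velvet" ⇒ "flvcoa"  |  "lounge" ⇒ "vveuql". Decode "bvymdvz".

rooftop

Shifts by position in first: pos 0: f→p (+10), pos 1: i→p (+7), pos 2: r→b (+10), pos 3: s→z (+7) — repeating every 2. The shifts repeat in a cycle of length 2: positions 0,1,… shift by +10, +7, then the pattern repeats.
Undoing it on bvymdvz: b−10=r, v−7=o, y−10=o, m−7=f, d−10=t, v−7=o, z−10=p.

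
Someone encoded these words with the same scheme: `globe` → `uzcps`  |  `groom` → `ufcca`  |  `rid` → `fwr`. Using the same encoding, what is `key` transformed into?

ysm

Compare letters: g→u is +14, l→z is +14, o→c is +14 — a constant shift. It's a constant shift of +14 (ROT14).
On key: k+14=y, e+14=s, y+14=m.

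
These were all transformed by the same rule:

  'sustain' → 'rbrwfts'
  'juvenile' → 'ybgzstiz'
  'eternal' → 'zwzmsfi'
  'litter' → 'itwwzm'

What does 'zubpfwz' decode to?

s(18)→r(17) and u(20)→b(1) fit y≡5x+5 (mod 26); the inverse of 5 mod 26 is 21. Each letter's alphabet position (a=0..z=25) is mapped through 5·x+5 mod 26 — an affine cipher.
Reversing it on zubpfwz: z(25)→21·(25−5)≡4=e; u(20)→21·(20−5)≡3=d; b(1)→21·(1−5)≡20=u; p(15)→21·(15−5)≡2=c; f(5)→21·(5−5)≡0=a; w(22)→21·(22−5)≡19=t; z(25)→21·(25−5)≡4=e (all mod 26).

educate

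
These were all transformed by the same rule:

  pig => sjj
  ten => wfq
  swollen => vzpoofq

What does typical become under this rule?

The shift depends on letter class: consonant p→s is +3, but vowel i→j is +1. Two shifts are in play — +1 for a/e/i/o/u, +3 for every other letter.
Applying it to typical: t(cons)+3=w, y(cons)+3=b, p(cons)+3=s, i(vowel)+1=j, c(cons)+3=f, a(vowel)+1=b, l(cons)+3=o.

wbsjfbo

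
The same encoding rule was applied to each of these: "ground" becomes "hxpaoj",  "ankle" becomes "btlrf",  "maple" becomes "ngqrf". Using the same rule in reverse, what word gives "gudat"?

Shifts by position in ground: pos 0: g→h (+1), pos 1: r→x (+6), pos 2: o→p (+1), pos 3: u→a (+6) — repeating every 2. The shifts repeat in a cycle of length 2: positions 0,1,… shift by +1, +6, then the pattern repeats.
Reversing it on gudat: g−1=f, u−6=o, d−1=c, a−6=u, t−1=s.

focus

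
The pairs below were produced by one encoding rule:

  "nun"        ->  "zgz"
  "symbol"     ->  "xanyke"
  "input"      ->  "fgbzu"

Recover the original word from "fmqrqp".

defeat

The output letters match the input read backwards, each shifted +12: nun reversed is nun. The word is reversed, then every letter is shifted forward by 12.
Reversing it on fmqrqp: shift back: f−12=t, m−12=a, q−12=e, r−12=f, q−12=e, p−12=d → taefed; then reverse → defeat.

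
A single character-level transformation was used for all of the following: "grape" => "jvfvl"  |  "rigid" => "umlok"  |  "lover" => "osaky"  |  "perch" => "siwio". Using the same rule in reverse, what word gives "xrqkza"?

unless

In grape: g→j is +3, r→v is +4, a→f is +5, p→v is +6 — the shift increases by 1 each position. The shift increases by 1 at each position, starting from +3: 3, 4, 5, ….
Reversing it on xrqkza: x−3=u, r−4=n, q−5=l, k−6=e, z−7=s, a−8=s.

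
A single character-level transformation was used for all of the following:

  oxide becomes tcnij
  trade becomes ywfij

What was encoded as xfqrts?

salmon

Every letter moves 5 places later in the alphabet, wrapping around z→a.
Decoding xfqrts: x−5=s, f−5=a, q−5=l, r−5=m, t−5=o, s−5=n.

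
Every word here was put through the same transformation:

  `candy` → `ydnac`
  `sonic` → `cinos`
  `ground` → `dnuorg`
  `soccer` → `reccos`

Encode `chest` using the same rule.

tsehc

The output letters match the input read backwards: candy reversed is ydnac. It's just the letters in reverse order.
Applying it to chest: reverse → tsehc.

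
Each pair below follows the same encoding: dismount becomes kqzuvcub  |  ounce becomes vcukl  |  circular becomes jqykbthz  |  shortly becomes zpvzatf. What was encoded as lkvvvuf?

Shifts by position in dismount: pos 0: d→k (+7), pos 1: i→q (+8), pos 2: s→z (+7), pos 3: m→u (+8) — repeating every 2. It's a Vigenère-style cipher with numeric key [7,8]: position i shifts by key[i mod 2].
Decoding lkvvvuf: l−7=e, k−8=c, v−7=o, v−8=n, v−7=o, u−8=m, f−7=y.

economy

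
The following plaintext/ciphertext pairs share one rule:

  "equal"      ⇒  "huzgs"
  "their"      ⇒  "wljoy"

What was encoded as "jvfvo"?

graph

In equal: e→h is +3, q→u is +4, u→z is +5, a→g is +6 — the shift increases by 1 each position. Each letter shifts forward by (position + 3), i.e. 3, 4, 5, … — the shift grows by one for each successive letter.
Undoing it on jvfvo: j−3=g, v−4=r, f−5=a, v−6=p, o−7=h.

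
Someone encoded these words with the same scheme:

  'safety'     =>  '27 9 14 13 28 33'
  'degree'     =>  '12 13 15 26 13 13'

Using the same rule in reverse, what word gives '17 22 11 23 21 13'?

s is letter #19 and maps to 27: an offset of 8. The number is (letter's place in the alphabet, a=1) + 8.
Undoing it on 17 22 11 23 21 13: 17→(17−8)÷1=9=i, 22→(22−8)÷1=14=n, 11→(11−8)÷1=3=c, 23→(23−8)÷1=15=o, 21→(21−8)÷1=13=m, 13→(13−8)÷1=5=e.

income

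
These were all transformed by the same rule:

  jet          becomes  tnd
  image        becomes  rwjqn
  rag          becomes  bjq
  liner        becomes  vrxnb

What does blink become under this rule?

The shift depends on letter class: consonant j→t is +10, but vowel e→n is +9. Vowels shift forward by 9 and consonants shift forward by 10.
For blink: b(cons)+10=l, l(cons)+10=v, i(vowel)+9=r, n(cons)+10=x, k(cons)+10=u.

lvrxu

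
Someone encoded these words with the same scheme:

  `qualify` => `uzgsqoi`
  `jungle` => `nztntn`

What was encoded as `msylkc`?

insect

In qualify: q→u is +4, u→z is +5, a→g is +6, l→s is +7 — the shift increases by 1 each position. The shift increases by 1 at each position, starting from +4: 4, 5, 6, ….
Decoding msylkc: m−4=i, s−5=n, y−6=s, l−7=e, k−8=c, c−9=t.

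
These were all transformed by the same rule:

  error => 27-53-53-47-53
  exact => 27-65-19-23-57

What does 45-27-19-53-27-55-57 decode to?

nearest

e(#5)→27 and r(#18)→53: differences scale by 2, so n = 2·pos + 17. Each letter becomes 2×(its alphabet position, a=1..z=26) + 17.
Decoding 45-27-19-53-27-55-57: 45→(45−17)÷2=14=n, 27→(27−17)÷2=5=e, 19→(19−17)÷2=1=a, 53→(53−17)÷2=18=r, 27→(27−17)÷2=5=e, 55→(55−17)÷2=19=s, 57→(57−17)÷2=20=t.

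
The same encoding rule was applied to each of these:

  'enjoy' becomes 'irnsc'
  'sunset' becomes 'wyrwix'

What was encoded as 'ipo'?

Compare letters: e→i is +4, n→r is +4, j→n is +4 — a constant shift. It's a constant shift of +4 (ROT4).
Undoing it on ipo: i−4=e, p−4=l, o−4=k.

elk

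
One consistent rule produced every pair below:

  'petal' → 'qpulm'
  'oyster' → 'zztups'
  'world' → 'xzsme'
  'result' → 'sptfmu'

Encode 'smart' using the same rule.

Vowels shift forward by 11 and consonants shift forward by 1.
For smart: s(cons)+1=t, m(cons)+1=n, a(vowel)+11=l, r(cons)+1=s, t(cons)+1=u.

tnlsu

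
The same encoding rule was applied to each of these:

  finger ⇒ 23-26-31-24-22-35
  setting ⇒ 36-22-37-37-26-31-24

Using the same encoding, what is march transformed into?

Each letter is replaced by its alphabet position (a=1..z=26) + 17.
On march: m=13→30, a=1→18, r=18→35, c=3→20, h=8→25.

30-18-35-20-25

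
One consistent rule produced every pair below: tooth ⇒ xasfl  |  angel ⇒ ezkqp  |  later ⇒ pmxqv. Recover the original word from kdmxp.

A repeating key of period 2 is used — shifts +4, +12 over and over.
Reversing it on kdmxp: k−4=g, d−12=r, m−4=i, x−12=l, p−4=l.

grill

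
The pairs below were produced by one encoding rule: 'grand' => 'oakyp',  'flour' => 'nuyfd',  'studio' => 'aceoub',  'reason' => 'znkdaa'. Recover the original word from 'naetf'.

In grand: g→o is +8, r→a is +9, a→k is +10, n→y is +11 — the shift increases by 1 each position. Letter i (0-indexed) is shifted by i+8, so successive shifts are 8, 9, 10, ….
Undoing it on naetf: n−8=f, a−9=r, e−10=u, t−11=i, f−12=t.

fruit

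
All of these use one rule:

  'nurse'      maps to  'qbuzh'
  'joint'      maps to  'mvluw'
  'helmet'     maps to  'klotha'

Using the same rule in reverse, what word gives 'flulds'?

cereal

Shifts by position in nurse: pos 0: n→q (+3), pos 1: u→b (+7), pos 2: r→u (+3), pos 3: s→z (+7) — repeating every 2. The shifts repeat in a cycle of length 2: positions 0,1,… shift by +3, +7, then the pattern repeats.
Undoing it on flulds: f−3=c, l−7=e, u−3=r, l−7=e, d−3=a, s−7=l.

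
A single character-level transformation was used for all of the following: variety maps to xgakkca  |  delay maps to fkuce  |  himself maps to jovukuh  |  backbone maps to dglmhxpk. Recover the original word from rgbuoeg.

Shifts by position in variety: pos 0: v→x (+2), pos 1: a→g (+6), pos 2: r→a (+9), pos 3: i→k (+2), pos 4: e→k (+6), pos 5: t→c (+9) — repeating every 3. The shifts repeat in a cycle of length 3: positions 0,1,… shift by +2, +6, +9, then the pattern repeats.
Reversing it on rgbuoeg: r−2=p, g−6=a, b−9=s, u−2=s, o−6=i, e−9=v, g−2=e.

passive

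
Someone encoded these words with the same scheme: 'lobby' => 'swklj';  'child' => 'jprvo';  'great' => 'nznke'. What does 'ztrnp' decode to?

slide

In lobby: l→s is +7, o→w is +8, b→k is +9, b→l is +10 — the shift increases by 1 each position. Each letter shifts forward by (position + 7), i.e. 7, 8, 9, … — the shift grows by one for each successive letter.
Reversing it on ztrnp: z−7=s, t−8=l, r−9=i, n−10=d, p−11=e.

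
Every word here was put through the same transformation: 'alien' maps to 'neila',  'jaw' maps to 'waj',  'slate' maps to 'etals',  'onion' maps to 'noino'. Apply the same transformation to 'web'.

The output letters match the input read backwards: alien reversed is neila. It's just the letters in reverse order.
On web: reverse → bew.

bew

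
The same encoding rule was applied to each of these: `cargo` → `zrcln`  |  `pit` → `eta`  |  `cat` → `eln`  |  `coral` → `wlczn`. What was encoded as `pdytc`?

Read the word backwards and shift each letter +11.
Decoding pdytc: shift back: p−11=e, d−11=s, y−11=n, t−11=i, c−11=r → esnir; then reverse → rinse.

rinse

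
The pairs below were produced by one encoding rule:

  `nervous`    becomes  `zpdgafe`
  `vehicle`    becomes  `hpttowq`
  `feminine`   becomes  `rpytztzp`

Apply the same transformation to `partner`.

bldezpd

Shifts by position in nervous: pos 0: n→z (+12), pos 1: e→p (+11), pos 2: r→d (+12), pos 3: v→g (+11) — repeating every 2. It's a Vigenère-style cipher with numeric key [12,11]: position i shifts by key[i mod 2].
On partner: p+12=b, a+11=l, r+12=d, t+11=e, n+12=z, e+11=p, r+12=d.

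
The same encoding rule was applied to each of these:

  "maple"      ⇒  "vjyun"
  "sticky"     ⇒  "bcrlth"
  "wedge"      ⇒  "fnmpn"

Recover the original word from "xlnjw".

ocean

Each letter is shifted forward by 9 in the alphabet (a Caesar shift of +9).
Reversing it on xlnjw: x−9=o, l−9=c, n−9=e, j−9=a, w−9=n.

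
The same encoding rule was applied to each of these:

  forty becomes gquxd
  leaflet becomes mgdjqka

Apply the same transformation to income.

In forty: f→g is +1, o→q is +2, r→u is +3, t→x is +4 — the shift increases by 1 each position. The shift increases by 1 at each position, starting from +1: 1, 2, 3, ….
On income: i+1=j, n+2=p, c+3=f, o+4=s, m+5=r, e+6=k.

jpfsrk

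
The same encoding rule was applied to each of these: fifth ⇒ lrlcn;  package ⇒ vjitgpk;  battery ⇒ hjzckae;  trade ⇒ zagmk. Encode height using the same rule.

nnopnc

Shifts by position in fifth: pos 0: f→l (+6), pos 1: i→r (+9), pos 2: f→l (+6), pos 3: t→c (+9) — repeating every 2. It's a Vigenère-style cipher with numeric key [6,9]: position i shifts by key[i mod 2].
For height: h+6=n, e+9=n, i+6=o, g+9=p, h+6=n, t+9=c.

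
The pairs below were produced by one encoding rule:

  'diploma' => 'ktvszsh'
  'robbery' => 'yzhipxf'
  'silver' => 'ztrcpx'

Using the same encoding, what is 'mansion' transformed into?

It's a Vigenère-style cipher with numeric key [7,11,6]: position i shifts by key[i mod 3].
Applying it to mansion: m+7=t, a+11=l, n+6=t, s+7=z, i+11=t, o+6=u, n+7=u.

tltztuu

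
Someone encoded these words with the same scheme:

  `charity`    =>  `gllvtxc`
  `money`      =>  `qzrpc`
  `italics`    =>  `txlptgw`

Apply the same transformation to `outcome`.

zfxgzqp

The shift depends on letter class: consonant c→g is +4, but vowel a→l is +11. Two shifts are in play — +11 for a/e/i/o/u, +4 for every other letter.
Applying it to outcome: o(vowel)+11=z, u(vowel)+11=f, t(cons)+4=x, c(cons)+4=g, o(vowel)+11=z, m(cons)+4=q, e(vowel)+11=p.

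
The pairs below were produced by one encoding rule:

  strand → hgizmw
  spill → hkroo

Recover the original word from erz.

Each pair mirrors across the alphabet (s↔h, t↔g, r↔i): positions sum to 25. Letters are reflected about the middle of the alphabet (position → 25−position): Atbash.
Reversing it on erz: e↔v, r↔i, z↔a.

via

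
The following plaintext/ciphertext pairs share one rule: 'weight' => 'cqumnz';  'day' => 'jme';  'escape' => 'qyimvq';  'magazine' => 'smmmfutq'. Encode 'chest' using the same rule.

The shift depends on letter class: consonant w→c is +6, but vowel e→q is +12. Two shifts are in play — +12 for a/e/i/o/u, +6 for every other letter.
For chest: c(cons)+6=i, h(cons)+6=n, e(vowel)+12=q, s(cons)+6=y, t(cons)+6=z.

inqyz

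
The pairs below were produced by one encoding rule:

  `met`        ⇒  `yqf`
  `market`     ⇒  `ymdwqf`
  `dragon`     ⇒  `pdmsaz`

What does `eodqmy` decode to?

scream

Compare letters: m→y is +12, e→q is +12, t→f is +12 — a constant shift. Every letter moves 12 places later in the alphabet, wrapping around z→a.
Undoing it on eodqmy: e−12=s, o−12=c, d−12=r, q−12=e, m−12=a, y−12=m.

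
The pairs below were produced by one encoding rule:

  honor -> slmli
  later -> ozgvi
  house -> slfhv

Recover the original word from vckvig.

expert

Each pair mirrors across the alphabet (h↔s, o↔l, n↔m): positions sum to 25. Letters are reflected about the middle of the alphabet (position → 25−position): Atbash.
Decoding vckvig: v↔e, c↔x, k↔p, v↔e, i↔r, g↔t.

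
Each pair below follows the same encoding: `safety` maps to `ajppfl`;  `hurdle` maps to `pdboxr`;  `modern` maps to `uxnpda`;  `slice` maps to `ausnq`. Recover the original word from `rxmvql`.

jockey

Letter i (0-indexed) is shifted by i+8, so successive shifts are 8, 9, 10, ….
Reversing it on rxmvql: r−8=j, x−9=o, m−10=c, v−11=k, q−12=e, l−13=y.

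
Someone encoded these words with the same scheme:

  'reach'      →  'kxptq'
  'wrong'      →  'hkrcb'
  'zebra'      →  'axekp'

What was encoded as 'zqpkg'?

sharp

r(17)→k(10) and e(4)→x(23) fit y≡15x+15 (mod 26); the inverse of 15 mod 26 is 7. Treating letters as 0–25, the rule is x ↦ 15x + 15 (mod 26).
Decoding zqpkg: z(25)→7·(25−15)≡18=s; q(16)→7·(16−15)≡7=h; p(15)→7·(15−15)≡0=a; k(10)→7·(10−15)≡17=r; g(6)→7·(6−15)≡15=p (all mod 26).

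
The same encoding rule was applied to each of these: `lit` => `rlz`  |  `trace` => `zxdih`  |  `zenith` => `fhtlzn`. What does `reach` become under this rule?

The shift depends on letter class: consonant l→r is +6, but vowel i→l is +3. Vowels shift forward by 3 and consonants shift forward by 6.
Applying it to reach: r(cons)+6=x, e(vowel)+3=h, a(vowel)+3=d, c(cons)+6=i, h(cons)+6=n.

xhdin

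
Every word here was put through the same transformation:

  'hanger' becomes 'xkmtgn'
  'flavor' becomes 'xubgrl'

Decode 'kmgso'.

The word is reversed, then every letter is shifted forward by 6.
Undoing it on kmgso: shift back: k−6=e, m−6=g, g−6=a, s−6=m, o−6=i → egami; then reverse → image.

image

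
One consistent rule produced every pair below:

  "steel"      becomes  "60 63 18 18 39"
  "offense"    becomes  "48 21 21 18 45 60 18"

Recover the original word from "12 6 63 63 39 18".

Each letter becomes 3×(its alphabet position, a=1..z=26) + 3.
Decoding 12 6 63 63 39 18: 12→(12−3)÷3=3=c, 6→(6−3)÷3=1=a, 63→(63−3)÷3=20=t, 63→(63−3)÷3=20=t, 39→(39−3)÷3=12=l, 18→(18−3)÷3=5=e.

cattle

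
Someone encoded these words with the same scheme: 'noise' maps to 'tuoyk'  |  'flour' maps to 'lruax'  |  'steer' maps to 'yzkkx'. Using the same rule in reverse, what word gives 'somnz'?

might

Compare letters: n→t is +6, o→u is +6, i→o is +6 — a constant shift. This is a Caesar cipher with shift 6.
Decoding somnz: s−6=m, o−6=i, m−6=g, n−6=h, z−6=t.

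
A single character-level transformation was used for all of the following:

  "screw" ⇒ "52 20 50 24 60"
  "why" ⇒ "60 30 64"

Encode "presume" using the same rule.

s(#19)→52 and c(#3)→20: differences scale by 2, so n = 2·pos + 14. Each letter becomes 2×(its alphabet position, a=1..z=26) + 14.
On presume: p=16→46, r=18→50, e=5→24, s=19→52, u=21→56, m=13→40, e=5→24.

46 50 24 52 56 40 24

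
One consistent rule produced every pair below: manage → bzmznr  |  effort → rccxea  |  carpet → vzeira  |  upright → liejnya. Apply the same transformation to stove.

m(12)→b(1) and a(0)→z(25) fit y≡11x+25 (mod 26); the inverse of 11 mod 26 is 19. Each letter's alphabet position (a=0..z=25) is mapped through 11·x+25 mod 26 — an affine cipher.
Applying it to stove: s(18)→11·18+25≡15=p; t(19)→11·19+25≡0=a; o(14)→11·14+25≡23=x; v(21)→11·21+25≡22=w; e(4)→11·4+25≡17=r (all mod 26).

paxwr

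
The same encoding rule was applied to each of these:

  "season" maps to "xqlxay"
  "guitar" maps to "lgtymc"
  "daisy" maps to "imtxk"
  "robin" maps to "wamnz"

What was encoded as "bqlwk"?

Shifts by position in season: pos 0: s→x (+5), pos 1: e→q (+12), pos 2: a→l (+11), pos 3: s→x (+5), pos 4: o→a (+12), pos 5: n→y (+11) — repeating every 3. It's a Vigenère-style cipher with numeric key [5,12,11]: position i shifts by key[i mod 3].
Undoing it on bqlwk: b−5=w, q−12=e, l−11=a, w−5=r, k−12=y.

weary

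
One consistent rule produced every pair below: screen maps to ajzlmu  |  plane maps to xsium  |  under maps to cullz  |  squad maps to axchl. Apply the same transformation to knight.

suqnpa

Shifts by position in screen: pos 0: s→a (+8), pos 1: c→j (+7), pos 2: r→z (+8), pos 3: e→l (+7) — repeating every 2. It's a Vigenère-style cipher with numeric key [8,7]: position i shifts by key[i mod 2].
For knight: k+8=s, n+7=u, i+8=q, g+7=n, h+8=p, t+7=a.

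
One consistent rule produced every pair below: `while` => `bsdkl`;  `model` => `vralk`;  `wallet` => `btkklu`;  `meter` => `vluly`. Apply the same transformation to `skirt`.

w(22)→b(1) and h(7)→s(18) fit y≡11x+19 (mod 26); the inverse of 11 mod 26 is 19. Treating letters as 0–25, the rule is x ↦ 11x + 19 (mod 26).
Applying it to skirt: s(18)→11·18+19≡9=j; k(10)→11·10+19≡25=z; i(8)→11·8+19≡3=d; r(17)→11·17+19≡24=y; t(19)→11·19+19≡20=u (all mod 26).

jzdyu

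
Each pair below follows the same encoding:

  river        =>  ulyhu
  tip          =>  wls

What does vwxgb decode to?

study

Compare letters: r→u is +3, i→l is +3, v→y is +3 — a constant shift. It's a constant shift of +3 (ROT3).
Reversing it on vwxgb: v−3=s, w−3=t, x−3=u, g−3=d, b−3=y.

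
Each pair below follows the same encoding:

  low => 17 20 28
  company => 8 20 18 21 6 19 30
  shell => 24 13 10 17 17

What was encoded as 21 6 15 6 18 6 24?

pajamas

l is letter #12 and maps to 17: an offset of 5. The number is (letter's place in the alphabet, a=1) + 5.
Undoing it on 21 6 15 6 18 6 24: 21→(21−5)÷1=16=p, 6→(6−5)÷1=1=a, 15→(15−5)÷1=10=j, 6→(6−5)÷1=1=a, 18→(18−5)÷1=13=m, 6→(6−5)÷1=1=a, 24→(24−5)÷1=19=s.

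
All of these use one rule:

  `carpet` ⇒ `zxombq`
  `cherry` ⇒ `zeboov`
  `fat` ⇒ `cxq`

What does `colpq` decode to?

This is a Caesar cipher with shift 23.
Reversing it on colpq: c−23=f, o−23=r, l−23=o, p−23=s, q−23=t.

frost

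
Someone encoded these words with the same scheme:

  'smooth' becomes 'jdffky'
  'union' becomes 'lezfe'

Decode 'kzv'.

Compare letters: s→j is +17, m→d is +17, o→f is +17 — a constant shift. Every letter moves 17 places later in the alphabet, wrapping around z→a.
Undoing it on kzv: k−17=t, z−17=i, v−17=e.

tie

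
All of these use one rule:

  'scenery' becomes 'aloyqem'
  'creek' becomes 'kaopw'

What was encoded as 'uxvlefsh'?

Letter i (0-indexed) is shifted by i+8, so successive shifts are 8, 9, 10, ….
Decoding uxvlefsh: u−8=m, x−9=o, v−10=l, l−11=a, e−12=s, f−13=s, s−14=e, h−15=s.

molasses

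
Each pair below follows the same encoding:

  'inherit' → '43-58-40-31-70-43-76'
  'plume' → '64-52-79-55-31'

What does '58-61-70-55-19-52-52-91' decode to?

i(#9)→43 and n(#14)→58: differences scale by 3, so n = 3·pos + 16. With a=1..z=26, the number is 3·pos + 16.
Decoding 58-61-70-55-19-52-52-91: 58→(58−16)÷3=14=n, 61→(61−16)÷3=15=o, 70→(70−16)÷3=18=r, 55→(55−16)÷3=13=m, 19→(19−16)÷3=1=a, 52→(52−16)÷3=12=l, 52→(52−16)÷3=12=l, 91→(91−16)÷3=25=y.

normally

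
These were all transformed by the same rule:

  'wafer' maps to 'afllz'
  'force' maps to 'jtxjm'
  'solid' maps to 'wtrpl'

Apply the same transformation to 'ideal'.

In wafer: w→a is +4, a→f is +5, f→l is +6, e→l is +7 — the shift increases by 1 each position. Each letter shifts forward by (position + 4), i.e. 4, 5, 6, … — the shift grows by one for each successive letter.
On ideal: i+4=m, d+5=i, e+6=k, a+7=h, l+8=t.

mikht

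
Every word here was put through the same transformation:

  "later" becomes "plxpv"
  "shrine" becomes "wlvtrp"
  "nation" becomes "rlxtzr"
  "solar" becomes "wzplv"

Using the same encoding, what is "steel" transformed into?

wxppp

The shift depends on letter class: consonant l→p is +4, but vowel a→l is +11. Two shifts are in play — +11 for a/e/i/o/u, +4 for every other letter.
For steel: s(cons)+4=w, t(cons)+4=x, e(vowel)+11=p, e(vowel)+11=p, l(cons)+4=p.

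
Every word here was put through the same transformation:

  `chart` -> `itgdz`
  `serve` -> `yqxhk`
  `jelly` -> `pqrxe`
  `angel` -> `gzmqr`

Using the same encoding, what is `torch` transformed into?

The shifts repeat in a cycle of length 2: positions 0,1,… shift by +6, +12, then the pattern repeats.
Applying it to torch: t+6=z, o+12=a, r+6=x, c+12=o, h+6=n.

zaxon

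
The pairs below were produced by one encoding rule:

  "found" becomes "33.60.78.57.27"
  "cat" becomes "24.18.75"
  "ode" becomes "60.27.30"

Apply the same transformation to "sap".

72.18.63

f(#6)→33 and o(#15)→60: differences scale by 3, so n = 3·pos + 15. Each letter becomes 3×(its alphabet position, a=1..z=26) + 15.
On sap: s=19→72, a=1→18, p=16→63.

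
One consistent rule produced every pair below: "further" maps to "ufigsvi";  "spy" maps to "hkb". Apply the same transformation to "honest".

Each pair mirrors across the alphabet (f↔u, u↔f, r↔i): positions sum to 25. This is the alphabet-reversal cipher (Atbash): a becomes z, b becomes y, etc.
Applying it to honest: h↔s, o↔l, n↔m, e↔v, s↔h, t↔g.

slmvhg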